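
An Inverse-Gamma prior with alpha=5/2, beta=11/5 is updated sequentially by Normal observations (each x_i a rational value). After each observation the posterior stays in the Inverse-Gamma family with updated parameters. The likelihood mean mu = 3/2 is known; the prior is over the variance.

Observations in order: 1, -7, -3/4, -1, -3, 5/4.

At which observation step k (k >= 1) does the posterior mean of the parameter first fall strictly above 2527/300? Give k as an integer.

obs 1: x=1 → posterior Inverse-Gamma(3, 93/40)
obs 2: x=-7 → posterior Inverse-Gamma(7/2, 769/20)
obs 3: x=-3/4 → posterior Inverse-Gamma(4, 6557/160)
obs 4: x=-1 → posterior Inverse-Gamma(9/2, 7057/160)
obs 5: x=-3 → posterior Inverse-Gamma(5, 8677/160)
obs 6: x=5/4 → posterior Inverse-Gamma(11/2, 4341/80)

k = 2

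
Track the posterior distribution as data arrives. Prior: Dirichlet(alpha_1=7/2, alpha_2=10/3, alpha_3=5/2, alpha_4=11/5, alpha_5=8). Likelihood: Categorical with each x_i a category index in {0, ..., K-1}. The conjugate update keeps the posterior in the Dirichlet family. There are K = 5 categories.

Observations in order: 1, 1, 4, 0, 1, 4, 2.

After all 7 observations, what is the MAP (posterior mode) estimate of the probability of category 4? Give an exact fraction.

135/323

obs 1: x=1 → posterior Dirichlet(7/2, 13/3, 5/2, 11/5, 8)
obs 2: x=1 → posterior Dirichlet(7/2, 16/3, 5/2, 11/5, 8)
obs 3: x=4 → posterior Dirichlet(7/2, 16/3, 5/2, 11/5, 9)
obs 4: x=0 → posterior Dirichlet(9/2, 16/3, 5/2, 11/5, 9)
obs 5: x=1 → posterior Dirichlet(9/2, 19/3, 5/2, 11/5, 9)
obs 6: x=4 → posterior Dirichlet(9/2, 19/3, 5/2, 11/5, 10)
obs 7: x=2 → posterior Dirichlet(9/2, 19/3, 7/2, 11/5, 10)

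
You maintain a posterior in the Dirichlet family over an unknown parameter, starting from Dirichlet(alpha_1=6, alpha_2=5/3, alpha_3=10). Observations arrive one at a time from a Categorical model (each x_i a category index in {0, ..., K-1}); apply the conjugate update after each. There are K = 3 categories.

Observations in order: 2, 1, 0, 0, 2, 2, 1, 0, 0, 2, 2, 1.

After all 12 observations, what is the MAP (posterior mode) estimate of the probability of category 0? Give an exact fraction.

obs 1: x=2 → posterior Dirichlet(6, 5/3, 11)
obs 2: x=1 → posterior Dirichlet(6, 8/3, 11)
obs 3: x=0 → posterior Dirichlet(7, 8/3, 11)
obs 4: x=0 → posterior Dirichlet(8, 8/3, 11)
obs 5: x=2 → posterior Dirichlet(8, 8/3, 12)
obs 6: x=2 → posterior Dirichlet(8, 8/3, 13)
obs 7: x=1 → posterior Dirichlet(8, 11/3, 13)
obs 8: x=0 → posterior Dirichlet(9, 11/3, 13)
obs 9: x=0 → posterior Dirichlet(10, 11/3, 13)
obs 10: x=2 → posterior Dirichlet(10, 11/3, 14)
obs 11: x=2 → posterior Dirichlet(10, 11/3, 15)
obs 12: x=1 → posterior Dirichlet(10, 14/3, 15)

27/80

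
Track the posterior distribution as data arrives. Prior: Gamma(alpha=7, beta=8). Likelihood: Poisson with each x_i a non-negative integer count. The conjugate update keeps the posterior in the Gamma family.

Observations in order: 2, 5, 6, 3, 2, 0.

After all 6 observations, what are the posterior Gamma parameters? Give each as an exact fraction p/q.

obs 1: x=2 → posterior Gamma(9, 9)
obs 2: x=5 → posterior Gamma(14, 10)
obs 3: x=6 → posterior Gamma(20, 11)
obs 4: x=3 → posterior Gamma(23, 12)
obs 5: x=2 → posterior Gamma(25, 13)
obs 6: x=0 → posterior Gamma(25, 14)

alpha=25, beta=14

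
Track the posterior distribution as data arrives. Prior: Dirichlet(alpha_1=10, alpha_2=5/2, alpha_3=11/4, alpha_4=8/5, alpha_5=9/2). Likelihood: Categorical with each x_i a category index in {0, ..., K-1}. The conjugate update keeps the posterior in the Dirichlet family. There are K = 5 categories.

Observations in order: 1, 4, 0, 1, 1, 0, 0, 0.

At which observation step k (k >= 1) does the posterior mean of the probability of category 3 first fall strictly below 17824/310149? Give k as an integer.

obs 1: x=1 → posterior Dirichlet(10, 7/2, 11/4, 8/5, 9/2)
obs 2: x=4 → posterior Dirichlet(10, 7/2, 11/4, 8/5, 11/2)
obs 3: x=0 → posterior Dirichlet(11, 7/2, 11/4, 8/5, 11/2)
obs 4: x=1 → posterior Dirichlet(11, 9/2, 11/4, 8/5, 11/2)
obs 5: x=1 → posterior Dirichlet(11, 11/2, 11/4, 8/5, 11/2)
obs 6: x=0 → posterior Dirichlet(12, 11/2, 11/4, 8/5, 11/2)
obs 7: x=0 → posterior Dirichlet(13, 11/2, 11/4, 8/5, 11/2)
obs 8: x=0 → posterior Dirichlet(14, 11/2, 11/4, 8/5, 11/2)

k = 7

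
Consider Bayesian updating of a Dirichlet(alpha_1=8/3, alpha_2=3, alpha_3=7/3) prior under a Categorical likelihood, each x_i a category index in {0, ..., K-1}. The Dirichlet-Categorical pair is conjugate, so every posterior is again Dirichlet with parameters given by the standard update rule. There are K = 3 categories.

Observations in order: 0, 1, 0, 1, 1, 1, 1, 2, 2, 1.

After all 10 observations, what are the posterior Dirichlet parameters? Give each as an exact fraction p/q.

obs 1: x=0 → posterior Dirichlet(11/3, 3, 7/3)
obs 2: x=1 → posterior Dirichlet(11/3, 4, 7/3)
obs 3: x=0 → posterior Dirichlet(14/3, 4, 7/3)
obs 4: x=1 → posterior Dirichlet(14/3, 5, 7/3)
obs 5: x=1 → posterior Dirichlet(14/3, 6, 7/3)
obs 6: x=1 → posterior Dirichlet(14/3, 7, 7/3)
obs 7: x=1 → posterior Dirichlet(14/3, 8, 7/3)
obs 8: x=2 → posterior Dirichlet(14/3, 8, 10/3)
obs 9: x=2 → posterior Dirichlet(14/3, 8, 13/3)
obs 10: x=1 → posterior Dirichlet(14/3, 9, 13/3)

alpha_1=14/3, alpha_2=9, alpha_3=13/3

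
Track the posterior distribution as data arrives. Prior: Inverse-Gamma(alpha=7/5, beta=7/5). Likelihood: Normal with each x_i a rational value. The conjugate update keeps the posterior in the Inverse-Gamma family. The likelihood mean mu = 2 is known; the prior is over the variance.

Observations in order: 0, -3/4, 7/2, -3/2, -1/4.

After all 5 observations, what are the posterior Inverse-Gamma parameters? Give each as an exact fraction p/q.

alpha=39/10, beta=1357/80

obs 1: x=0 → posterior Inverse-Gamma(19/10, 17/5)
obs 2: x=-3/4 → posterior Inverse-Gamma(12/5, 1149/160)
obs 3: x=7/2 → posterior Inverse-Gamma(29/10, 1329/160)
obs 4: x=-3/2 → posterior Inverse-Gamma(17/5, 2309/160)
obs 5: x=-1/4 → posterior Inverse-Gamma(39/10, 1357/80)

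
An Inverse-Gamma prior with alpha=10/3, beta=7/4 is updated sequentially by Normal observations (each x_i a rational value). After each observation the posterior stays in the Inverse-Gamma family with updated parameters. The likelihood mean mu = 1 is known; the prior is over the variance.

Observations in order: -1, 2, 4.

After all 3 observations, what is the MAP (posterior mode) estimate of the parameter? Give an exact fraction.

3/2

obs 1: x=-1 → posterior Inverse-Gamma(23/6, 15/4)
obs 2: x=2 → posterior Inverse-Gamma(13/3, 17/4)
obs 3: x=4 → posterior Inverse-Gamma(29/6, 35/4)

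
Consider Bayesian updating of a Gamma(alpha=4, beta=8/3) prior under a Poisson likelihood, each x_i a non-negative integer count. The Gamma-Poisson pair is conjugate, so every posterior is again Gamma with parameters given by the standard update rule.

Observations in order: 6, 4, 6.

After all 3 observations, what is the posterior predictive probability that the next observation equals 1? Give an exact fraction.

12192694219942717567204803/104857600000000000000000000

obs 1: x=6 → posterior Gamma(10, 11/3)
obs 2: x=4 → posterior Gamma(14, 14/3)
obs 3: x=6 → posterior Gamma(20, 17/3)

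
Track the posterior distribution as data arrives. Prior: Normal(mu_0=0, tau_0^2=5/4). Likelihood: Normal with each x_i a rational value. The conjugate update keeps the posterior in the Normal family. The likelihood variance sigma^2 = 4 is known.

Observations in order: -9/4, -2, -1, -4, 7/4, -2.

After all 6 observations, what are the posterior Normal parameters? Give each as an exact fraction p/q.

mu_0=-95/92, tau_0^2=10/23

obs 1: x=-9/4 → posterior Normal(-15/28, 20/21)
obs 2: x=-2 → posterior Normal(-85/104, 10/13)
obs 3: x=-1 → posterior Normal(-105/124, 20/31)
obs 4: x=-4 → posterior Normal(-185/144, 5/9)
obs 5: x=7/4 → posterior Normal(-75/82, 20/41)
obs 6: x=-2 → posterior Normal(-95/92, 10/23)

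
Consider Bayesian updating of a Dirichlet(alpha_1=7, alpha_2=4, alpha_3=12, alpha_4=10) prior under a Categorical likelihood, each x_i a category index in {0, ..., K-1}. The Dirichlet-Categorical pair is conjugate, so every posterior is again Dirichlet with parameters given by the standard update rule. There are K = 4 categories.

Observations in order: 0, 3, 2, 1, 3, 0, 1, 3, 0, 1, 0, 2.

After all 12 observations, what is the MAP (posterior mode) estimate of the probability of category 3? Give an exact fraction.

12/41

obs 1: x=0 → posterior Dirichlet(8, 4, 12, 10)
obs 2: x=3 → posterior Dirichlet(8, 4, 12, 11)
obs 3: x=2 → posterior Dirichlet(8, 4, 13, 11)
obs 4: x=1 → posterior Dirichlet(8, 5, 13, 11)
obs 5: x=3 → posterior Dirichlet(8, 5, 13, 12)
obs 6: x=0 → posterior Dirichlet(9, 5, 13, 12)
obs 7: x=1 → posterior Dirichlet(9, 6, 13, 12)
obs 8: x=3 → posterior Dirichlet(9, 6, 13, 13)
obs 9: x=0 → posterior Dirichlet(10, 6, 13, 13)
obs 10: x=1 → posterior Dirichlet(10, 7, 13, 13)
obs 11: x=0 → posterior Dirichlet(11, 7, 13, 13)
obs 12: x=2 → posterior Dirichlet(11, 7, 14, 13)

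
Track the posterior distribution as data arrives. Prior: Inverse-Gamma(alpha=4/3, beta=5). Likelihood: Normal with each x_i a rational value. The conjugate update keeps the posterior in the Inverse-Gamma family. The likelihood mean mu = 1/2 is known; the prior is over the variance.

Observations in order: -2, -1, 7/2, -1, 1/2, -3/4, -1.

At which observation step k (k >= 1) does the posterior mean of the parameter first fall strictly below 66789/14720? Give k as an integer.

obs 1: x=-2 → posterior Inverse-Gamma(11/6, 65/8)
obs 2: x=-1 → posterior Inverse-Gamma(7/3, 37/4)
obs 3: x=7/2 → posterior Inverse-Gamma(17/6, 55/4)
obs 4: x=-1 → posterior Inverse-Gamma(10/3, 119/8)
obs 5: x=1/2 → posterior Inverse-Gamma(23/6, 119/8)
obs 6: x=-3/4 → posterior Inverse-Gamma(13/3, 501/32)
obs 7: x=-1 → posterior Inverse-Gamma(29/6, 537/32)

k = 7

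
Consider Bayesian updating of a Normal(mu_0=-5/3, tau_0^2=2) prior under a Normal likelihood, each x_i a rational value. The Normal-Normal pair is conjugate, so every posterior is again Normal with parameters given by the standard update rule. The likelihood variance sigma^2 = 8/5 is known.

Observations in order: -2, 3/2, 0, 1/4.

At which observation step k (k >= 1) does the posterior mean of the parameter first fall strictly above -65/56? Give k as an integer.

k = 2

obs 1: x=-2 → posterior Normal(-50/27, 8/9)
obs 2: x=3/2 → posterior Normal(-55/84, 4/7)
obs 3: x=0 → posterior Normal(-55/114, 8/19)
obs 4: x=1/4 → posterior Normal(-95/288, 1/3)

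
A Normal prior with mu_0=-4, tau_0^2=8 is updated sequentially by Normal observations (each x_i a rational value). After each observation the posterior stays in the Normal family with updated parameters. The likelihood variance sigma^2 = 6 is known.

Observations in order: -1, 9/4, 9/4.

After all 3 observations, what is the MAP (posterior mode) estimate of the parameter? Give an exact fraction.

2/15

obs 1: x=-1 → posterior Normal(-16/7, 24/7)
obs 2: x=9/4 → posterior Normal(-7/11, 24/11)
obs 3: x=9/4 → posterior Normal(2/15, 8/5)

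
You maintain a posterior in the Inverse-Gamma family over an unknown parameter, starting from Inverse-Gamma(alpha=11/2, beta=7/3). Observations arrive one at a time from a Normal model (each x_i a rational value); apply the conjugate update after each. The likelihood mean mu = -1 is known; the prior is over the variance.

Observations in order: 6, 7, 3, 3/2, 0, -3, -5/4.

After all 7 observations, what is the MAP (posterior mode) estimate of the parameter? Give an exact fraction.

6959/960

obs 1: x=6 → posterior Inverse-Gamma(6, 161/6)
obs 2: x=7 → posterior Inverse-Gamma(13/2, 353/6)
obs 3: x=3 → posterior Inverse-Gamma(7, 401/6)
obs 4: x=3/2 → posterior Inverse-Gamma(15/2, 1679/24)
obs 5: x=0 → posterior Inverse-Gamma(8, 1691/24)
obs 6: x=-3 → posterior Inverse-Gamma(17/2, 1739/24)
obs 7: x=-5/4 → posterior Inverse-Gamma(9, 6959/96)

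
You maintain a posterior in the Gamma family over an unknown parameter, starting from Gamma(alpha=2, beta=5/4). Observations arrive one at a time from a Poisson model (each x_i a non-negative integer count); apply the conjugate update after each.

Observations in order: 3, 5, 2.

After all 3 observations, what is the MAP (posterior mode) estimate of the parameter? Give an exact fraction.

44/17

obs 1: x=3 → posterior Gamma(5, 9/4)
obs 2: x=5 → posterior Gamma(10, 13/4)
obs 3: x=2 → posterior Gamma(12, 17/4)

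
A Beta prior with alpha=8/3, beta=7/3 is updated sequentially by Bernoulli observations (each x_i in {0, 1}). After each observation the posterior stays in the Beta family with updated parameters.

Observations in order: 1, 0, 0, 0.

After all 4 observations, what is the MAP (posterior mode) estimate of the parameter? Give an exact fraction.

obs 1: x=1 → posterior Beta(11/3, 7/3)
obs 2: x=0 → posterior Beta(11/3, 10/3)
obs 3: x=0 → posterior Beta(11/3, 13/3)
obs 4: x=0 → posterior Beta(11/3, 16/3)

8/21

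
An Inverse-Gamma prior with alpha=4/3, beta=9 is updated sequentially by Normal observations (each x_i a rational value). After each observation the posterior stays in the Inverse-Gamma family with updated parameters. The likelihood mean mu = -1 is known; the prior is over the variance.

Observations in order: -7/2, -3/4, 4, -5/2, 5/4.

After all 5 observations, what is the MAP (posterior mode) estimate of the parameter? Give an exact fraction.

obs 1: x=-7/2 → posterior Inverse-Gamma(11/6, 97/8)
obs 2: x=-3/4 → posterior Inverse-Gamma(7/3, 389/32)
obs 3: x=4 → posterior Inverse-Gamma(17/6, 789/32)
obs 4: x=-5/2 → posterior Inverse-Gamma(10/3, 825/32)
obs 5: x=5/4 → posterior Inverse-Gamma(23/6, 453/16)

1359/232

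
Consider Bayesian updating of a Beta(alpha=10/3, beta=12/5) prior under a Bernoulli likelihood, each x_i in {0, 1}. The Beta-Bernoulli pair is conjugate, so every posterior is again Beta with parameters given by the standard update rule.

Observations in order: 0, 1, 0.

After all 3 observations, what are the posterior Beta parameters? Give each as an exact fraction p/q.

alpha=13/3, beta=22/5

obs 1: x=0 → posterior Beta(10/3, 17/5)
obs 2: x=1 → posterior Beta(13/3, 17/5)
obs 3: x=0 → posterior Beta(13/3, 22/5)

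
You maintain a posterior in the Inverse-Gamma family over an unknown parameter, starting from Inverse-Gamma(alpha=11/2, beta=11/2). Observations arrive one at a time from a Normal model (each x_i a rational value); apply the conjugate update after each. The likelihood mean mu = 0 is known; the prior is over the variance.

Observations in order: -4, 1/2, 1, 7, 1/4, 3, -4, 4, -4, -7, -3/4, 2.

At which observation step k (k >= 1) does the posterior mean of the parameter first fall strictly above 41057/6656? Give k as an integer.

obs 1: x=-4 → posterior Inverse-Gamma(6, 27/2)
obs 2: x=1/2 → posterior Inverse-Gamma(13/2, 109/8)
obs 3: x=1 → posterior Inverse-Gamma(7, 113/8)
obs 4: x=7 → posterior Inverse-Gamma(15/2, 309/8)
obs 5: x=1/4 → posterior Inverse-Gamma(8, 1237/32)
obs 6: x=3 → posterior Inverse-Gamma(17/2, 1381/32)
obs 7: x=-4 → posterior Inverse-Gamma(9, 1637/32)
obs 8: x=4 → posterior Inverse-Gamma(19/2, 1893/32)
obs 9: x=-4 → posterior Inverse-Gamma(10, 2149/32)
obs 10: x=-7 → posterior Inverse-Gamma(21/2, 2933/32)
obs 11: x=-3/4 → posterior Inverse-Gamma(11, 1471/16)
obs 12: x=2 → posterior Inverse-Gamma(23/2, 1503/16)

k = 7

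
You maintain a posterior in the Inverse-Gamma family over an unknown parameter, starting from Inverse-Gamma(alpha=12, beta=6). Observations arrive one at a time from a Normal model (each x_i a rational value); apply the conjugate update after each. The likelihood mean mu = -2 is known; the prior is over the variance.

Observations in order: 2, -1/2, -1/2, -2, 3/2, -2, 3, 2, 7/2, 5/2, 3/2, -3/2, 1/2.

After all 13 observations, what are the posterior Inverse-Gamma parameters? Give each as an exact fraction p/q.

obs 1: x=2 → posterior Inverse-Gamma(25/2, 14)
obs 2: x=-1/2 → posterior Inverse-Gamma(13, 121/8)
obs 3: x=-1/2 → posterior Inverse-Gamma(27/2, 65/4)
obs 4: x=-2 → posterior Inverse-Gamma(14, 65/4)
obs 5: x=3/2 → posterior Inverse-Gamma(29/2, 179/8)
obs 6: x=-2 → posterior Inverse-Gamma(15, 179/8)
obs 7: x=3 → posterior Inverse-Gamma(31/2, 279/8)
obs 8: x=2 → posterior Inverse-Gamma(16, 343/8)
obs 9: x=7/2 → posterior Inverse-Gamma(33/2, 58)
obs 10: x=5/2 → posterior Inverse-Gamma(17, 545/8)
obs 11: x=3/2 → posterior Inverse-Gamma(35/2, 297/4)
obs 12: x=-3/2 → posterior Inverse-Gamma(18, 595/8)
obs 13: x=1/2 → posterior Inverse-Gamma(37/2, 155/2)

alpha=37/2, beta=155/2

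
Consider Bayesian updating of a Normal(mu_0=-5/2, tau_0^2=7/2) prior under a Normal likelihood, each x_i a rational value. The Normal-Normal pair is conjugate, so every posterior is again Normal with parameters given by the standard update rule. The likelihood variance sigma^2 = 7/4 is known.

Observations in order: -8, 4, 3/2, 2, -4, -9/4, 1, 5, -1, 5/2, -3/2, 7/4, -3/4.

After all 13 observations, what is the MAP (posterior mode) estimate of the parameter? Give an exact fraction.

-2/27

obs 1: x=-8 → posterior Normal(-37/6, 7/6)
obs 2: x=4 → posterior Normal(-21/10, 7/10)
obs 3: x=3/2 → posterior Normal(-15/14, 1/2)
obs 4: x=2 → posterior Normal(-7/18, 7/18)
obs 5: x=-4 → posterior Normal(-23/22, 7/22)
obs 6: x=-9/4 → posterior Normal(-16/13, 7/26)
obs 7: x=1 → posterior Normal(-14/15, 7/30)
obs 8: x=5 → posterior Normal(-4/17, 7/34)
obs 9: x=-1 → posterior Normal(-6/19, 7/38)
obs 10: x=5/2 → posterior Normal(-1/21, 1/6)
obs 11: x=-3/2 → posterior Normal(-4/23, 7/46)
obs 12: x=7/4 → posterior Normal(-1/50, 7/50)
obs 13: x=-3/4 → posterior Normal(-2/27, 7/54)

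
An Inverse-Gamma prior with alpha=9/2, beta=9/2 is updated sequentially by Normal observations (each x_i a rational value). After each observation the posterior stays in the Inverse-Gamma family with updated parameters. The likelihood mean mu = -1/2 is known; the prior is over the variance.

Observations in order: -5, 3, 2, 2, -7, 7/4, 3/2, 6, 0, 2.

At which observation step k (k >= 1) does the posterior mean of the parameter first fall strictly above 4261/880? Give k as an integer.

k = 4

obs 1: x=-5 → posterior Inverse-Gamma(5, 117/8)
obs 2: x=3 → posterior Inverse-Gamma(11/2, 83/4)
obs 3: x=2 → posterior Inverse-Gamma(6, 191/8)
obs 4: x=2 → posterior Inverse-Gamma(13/2, 27)
obs 5: x=-7 → posterior Inverse-Gamma(7, 385/8)
obs 6: x=7/4 → posterior Inverse-Gamma(15/2, 1621/32)
obs 7: x=3/2 → posterior Inverse-Gamma(8, 1685/32)
obs 8: x=6 → posterior Inverse-Gamma(17/2, 2361/32)
obs 9: x=0 → posterior Inverse-Gamma(9, 2365/32)
obs 10: x=2 → posterior Inverse-Gamma(19/2, 2465/32)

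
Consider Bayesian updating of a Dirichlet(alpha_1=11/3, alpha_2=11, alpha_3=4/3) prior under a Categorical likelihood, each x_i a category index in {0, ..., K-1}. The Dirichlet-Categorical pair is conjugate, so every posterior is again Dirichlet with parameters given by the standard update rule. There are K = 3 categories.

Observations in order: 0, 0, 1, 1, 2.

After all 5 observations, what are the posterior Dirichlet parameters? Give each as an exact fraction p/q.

obs 1: x=0 → posterior Dirichlet(14/3, 11, 4/3)
obs 2: x=0 → posterior Dirichlet(17/3, 11, 4/3)
obs 3: x=1 → posterior Dirichlet(17/3, 12, 4/3)
obs 4: x=1 → posterior Dirichlet(17/3, 13, 4/3)
obs 5: x=2 → posterior Dirichlet(17/3, 13, 7/3)

alpha_1=17/3, alpha_2=13, alpha_3=7/3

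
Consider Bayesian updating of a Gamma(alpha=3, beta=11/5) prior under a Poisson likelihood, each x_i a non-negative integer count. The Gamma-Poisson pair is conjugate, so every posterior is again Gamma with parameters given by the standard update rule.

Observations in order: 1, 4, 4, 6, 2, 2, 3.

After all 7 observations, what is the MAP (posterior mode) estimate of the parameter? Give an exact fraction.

obs 1: x=1 → posterior Gamma(4, 16/5)
obs 2: x=4 → posterior Gamma(8, 21/5)
obs 3: x=4 → posterior Gamma(12, 26/5)
obs 4: x=6 → posterior Gamma(18, 31/5)
obs 5: x=2 → posterior Gamma(20, 36/5)
obs 6: x=2 → posterior Gamma(22, 41/5)
obs 7: x=3 → posterior Gamma(25, 46/5)

60/23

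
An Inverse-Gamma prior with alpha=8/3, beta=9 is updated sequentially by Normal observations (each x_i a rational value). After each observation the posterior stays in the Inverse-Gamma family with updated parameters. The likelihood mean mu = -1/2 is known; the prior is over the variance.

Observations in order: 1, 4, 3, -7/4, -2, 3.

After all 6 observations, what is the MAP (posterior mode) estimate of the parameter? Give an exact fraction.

obs 1: x=1 → posterior Inverse-Gamma(19/6, 81/8)
obs 2: x=4 → posterior Inverse-Gamma(11/3, 81/4)
obs 3: x=3 → posterior Inverse-Gamma(25/6, 211/8)
obs 4: x=-7/4 → posterior Inverse-Gamma(14/3, 869/32)
obs 5: x=-2 → posterior Inverse-Gamma(31/6, 905/32)
obs 6: x=3 → posterior Inverse-Gamma(17/3, 1101/32)

3303/640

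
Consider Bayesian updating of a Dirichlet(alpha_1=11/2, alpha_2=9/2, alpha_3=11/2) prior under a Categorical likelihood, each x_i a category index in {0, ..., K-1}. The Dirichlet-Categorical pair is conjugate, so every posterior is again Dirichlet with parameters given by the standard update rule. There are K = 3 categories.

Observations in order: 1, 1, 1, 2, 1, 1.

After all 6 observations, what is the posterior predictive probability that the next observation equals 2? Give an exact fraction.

obs 1: x=1 → posterior Dirichlet(11/2, 11/2, 11/2)
obs 2: x=1 → posterior Dirichlet(11/2, 13/2, 11/2)
obs 3: x=1 → posterior Dirichlet(11/2, 15/2, 11/2)
obs 4: x=2 → posterior Dirichlet(11/2, 15/2, 13/2)
obs 5: x=1 → posterior Dirichlet(11/2, 17/2, 13/2)
obs 6: x=1 → posterior Dirichlet(11/2, 19/2, 13/2)

13/43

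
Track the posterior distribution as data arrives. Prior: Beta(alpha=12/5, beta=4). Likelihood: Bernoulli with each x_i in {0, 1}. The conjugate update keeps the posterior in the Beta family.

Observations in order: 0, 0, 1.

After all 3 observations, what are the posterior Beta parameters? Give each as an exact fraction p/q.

alpha=17/5, beta=6

obs 1: x=0 → posterior Beta(12/5, 5)
obs 2: x=0 → posterior Beta(12/5, 6)
obs 3: x=1 → posterior Beta(17/5, 6)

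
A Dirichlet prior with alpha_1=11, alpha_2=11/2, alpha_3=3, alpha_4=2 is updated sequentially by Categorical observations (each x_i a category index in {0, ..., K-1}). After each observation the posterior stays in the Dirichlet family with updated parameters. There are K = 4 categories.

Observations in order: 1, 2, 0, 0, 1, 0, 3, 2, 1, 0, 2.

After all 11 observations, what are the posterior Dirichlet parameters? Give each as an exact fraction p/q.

alpha_1=15, alpha_2=17/2, alpha_3=6, alpha_4=3

obs 1: x=1 → posterior Dirichlet(11, 13/2, 3, 2)
obs 2: x=2 → posterior Dirichlet(11, 13/2, 4, 2)
obs 3: x=0 → posterior Dirichlet(12, 13/2, 4, 2)
obs 4: x=0 → posterior Dirichlet(13, 13/2, 4, 2)
obs 5: x=1 → posterior Dirichlet(13, 15/2, 4, 2)
obs 6: x=0 → posterior Dirichlet(14, 15/2, 4, 2)
obs 7: x=3 → posterior Dirichlet(14, 15/2, 4, 3)
obs 8: x=2 → posterior Dirichlet(14, 15/2, 5, 3)
obs 9: x=1 → posterior Dirichlet(14, 17/2, 5, 3)
obs 10: x=0 → posterior Dirichlet(15, 17/2, 5, 3)
obs 11: x=2 → posterior Dirichlet(15, 17/2, 6, 3)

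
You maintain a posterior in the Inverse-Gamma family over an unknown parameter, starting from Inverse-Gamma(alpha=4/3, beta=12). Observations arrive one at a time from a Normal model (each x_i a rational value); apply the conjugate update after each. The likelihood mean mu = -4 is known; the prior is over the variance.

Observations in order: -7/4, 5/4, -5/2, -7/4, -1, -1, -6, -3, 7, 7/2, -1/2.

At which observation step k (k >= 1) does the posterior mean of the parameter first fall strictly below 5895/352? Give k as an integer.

obs 1: x=-7/4 → posterior Inverse-Gamma(11/6, 465/32)
obs 2: x=5/4 → posterior Inverse-Gamma(7/3, 453/16)
obs 3: x=-5/2 → posterior Inverse-Gamma(17/6, 471/16)
obs 4: x=-7/4 → posterior Inverse-Gamma(10/3, 1023/32)
obs 5: x=-1 → posterior Inverse-Gamma(23/6, 1167/32)
obs 6: x=-1 → posterior Inverse-Gamma(13/3, 1311/32)
obs 7: x=-6 → posterior Inverse-Gamma(29/6, 1375/32)
obs 8: x=-3 → posterior Inverse-Gamma(16/3, 1391/32)
obs 9: x=7 → posterior Inverse-Gamma(35/6, 3327/32)
obs 10: x=7/2 → posterior Inverse-Gamma(19/3, 4227/32)
obs 11: x=-1/2 → posterior Inverse-Gamma(41/6, 4423/32)

k = 3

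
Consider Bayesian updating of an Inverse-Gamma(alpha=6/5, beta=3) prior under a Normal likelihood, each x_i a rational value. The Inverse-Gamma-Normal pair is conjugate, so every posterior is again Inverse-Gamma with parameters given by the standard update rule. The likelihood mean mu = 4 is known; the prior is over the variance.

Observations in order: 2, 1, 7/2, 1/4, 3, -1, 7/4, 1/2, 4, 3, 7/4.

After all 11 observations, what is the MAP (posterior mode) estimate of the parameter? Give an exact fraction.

945/176

obs 1: x=2 → posterior Inverse-Gamma(17/10, 5)
obs 2: x=1 → posterior Inverse-Gamma(11/5, 19/2)
obs 3: x=7/2 → posterior Inverse-Gamma(27/10, 77/8)
obs 4: x=1/4 → posterior Inverse-Gamma(16/5, 533/32)
obs 5: x=3 → posterior Inverse-Gamma(37/10, 549/32)
obs 6: x=-1 → posterior Inverse-Gamma(21/5, 949/32)
obs 7: x=7/4 → posterior Inverse-Gamma(47/10, 515/16)
obs 8: x=1/2 → posterior Inverse-Gamma(26/5, 613/16)
obs 9: x=4 → posterior Inverse-Gamma(57/10, 613/16)
obs 10: x=3 → posterior Inverse-Gamma(31/5, 621/16)
obs 11: x=7/4 → posterior Inverse-Gamma(67/10, 1323/32)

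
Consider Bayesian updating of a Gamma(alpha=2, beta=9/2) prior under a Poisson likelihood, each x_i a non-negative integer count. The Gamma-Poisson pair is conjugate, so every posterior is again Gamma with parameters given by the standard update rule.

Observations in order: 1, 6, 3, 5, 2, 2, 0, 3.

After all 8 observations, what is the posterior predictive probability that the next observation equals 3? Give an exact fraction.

73896444519050419330596923828125000000/443426488243037769948249630619149892803

obs 1: x=1 → posterior Gamma(3, 11/2)
obs 2: x=6 → posterior Gamma(9, 13/2)
obs 3: x=3 → posterior Gamma(12, 15/2)
obs 4: x=5 → posterior Gamma(17, 17/2)
obs 5: x=2 → posterior Gamma(19, 19/2)
obs 6: x=2 → posterior Gamma(21, 21/2)
obs 7: x=0 → posterior Gamma(21, 23/2)
obs 8: x=3 → posterior Gamma(24, 25/2)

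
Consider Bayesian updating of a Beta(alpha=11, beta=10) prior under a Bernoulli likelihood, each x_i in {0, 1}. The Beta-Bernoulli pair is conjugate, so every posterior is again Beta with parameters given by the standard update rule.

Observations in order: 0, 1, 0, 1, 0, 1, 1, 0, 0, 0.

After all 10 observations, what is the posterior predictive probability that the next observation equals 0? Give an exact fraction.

16/31

obs 1: x=0 → posterior Beta(11, 11)
obs 2: x=1 → posterior Beta(12, 11)
obs 3: x=0 → posterior Beta(12, 12)
obs 4: x=1 → posterior Beta(13, 12)
obs 5: x=0 → posterior Beta(13, 13)
obs 6: x=1 → posterior Beta(14, 13)
obs 7: x=1 → posterior Beta(15, 13)
obs 8: x=0 → posterior Beta(15, 14)
obs 9: x=0 → posterior Beta(15, 15)
obs 10: x=0 → posterior Beta(15, 16)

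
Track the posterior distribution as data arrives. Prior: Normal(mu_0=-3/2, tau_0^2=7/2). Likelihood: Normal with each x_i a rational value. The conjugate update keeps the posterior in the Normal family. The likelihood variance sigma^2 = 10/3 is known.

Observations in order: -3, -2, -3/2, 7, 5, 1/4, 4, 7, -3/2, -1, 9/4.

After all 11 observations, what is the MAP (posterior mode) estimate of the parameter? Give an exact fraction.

obs 1: x=-3 → posterior Normal(-93/41, 70/41)
obs 2: x=-2 → posterior Normal(-135/62, 35/31)
obs 3: x=-3/2 → posterior Normal(-333/166, 70/83)
obs 4: x=7 → posterior Normal(-3/16, 35/52)
obs 5: x=5 → posterior Normal(171/250, 14/25)
obs 6: x=1/4 → posterior Normal(363/584, 35/73)
obs 7: x=4 → posterior Normal(699/668, 70/167)
obs 8: x=7 → posterior Normal(1287/752, 35/94)
obs 9: x=-3/2 → posterior Normal(1161/836, 70/209)
obs 10: x=-1 → posterior Normal(1077/920, 7/23)
obs 11: x=9/4 → posterior Normal(633/502, 70/251)

633/502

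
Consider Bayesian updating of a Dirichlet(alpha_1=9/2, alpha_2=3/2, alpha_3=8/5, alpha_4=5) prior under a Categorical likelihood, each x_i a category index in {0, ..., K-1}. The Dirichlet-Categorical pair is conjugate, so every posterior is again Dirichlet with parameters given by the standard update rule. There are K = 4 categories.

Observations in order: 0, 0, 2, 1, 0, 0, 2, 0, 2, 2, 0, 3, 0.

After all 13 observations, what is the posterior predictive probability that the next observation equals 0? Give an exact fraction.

obs 1: x=0 → posterior Dirichlet(11/2, 3/2, 8/5, 5)
obs 2: x=0 → posterior Dirichlet(13/2, 3/2, 8/5, 5)
obs 3: x=2 → posterior Dirichlet(13/2, 3/2, 13/5, 5)
obs 4: x=1 → posterior Dirichlet(13/2, 5/2, 13/5, 5)
obs 5: x=0 → posterior Dirichlet(15/2, 5/2, 13/5, 5)
obs 6: x=0 → posterior Dirichlet(17/2, 5/2, 13/5, 5)
obs 7: x=2 → posterior Dirichlet(17/2, 5/2, 18/5, 5)
obs 8: x=0 → posterior Dirichlet(19/2, 5/2, 18/5, 5)
obs 9: x=2 → posterior Dirichlet(19/2, 5/2, 23/5, 5)
obs 10: x=2 → posterior Dirichlet(19/2, 5/2, 28/5, 5)
obs 11: x=0 → posterior Dirichlet(21/2, 5/2, 28/5, 5)
obs 12: x=3 → posterior Dirichlet(21/2, 5/2, 28/5, 6)
obs 13: x=0 → posterior Dirichlet(23/2, 5/2, 28/5, 6)

115/256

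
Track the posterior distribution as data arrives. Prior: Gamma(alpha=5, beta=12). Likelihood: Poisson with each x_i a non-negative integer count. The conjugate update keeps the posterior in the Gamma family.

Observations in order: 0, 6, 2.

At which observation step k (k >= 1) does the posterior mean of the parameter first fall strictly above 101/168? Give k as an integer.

obs 1: x=0 → posterior Gamma(5, 13)
obs 2: x=6 → posterior Gamma(11, 14)
obs 3: x=2 → posterior Gamma(13, 15)

k = 2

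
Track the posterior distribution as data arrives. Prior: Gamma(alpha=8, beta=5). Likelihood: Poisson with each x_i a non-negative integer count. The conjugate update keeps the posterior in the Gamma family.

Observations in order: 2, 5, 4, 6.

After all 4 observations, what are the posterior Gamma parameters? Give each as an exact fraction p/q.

alpha=25, beta=9

obs 1: x=2 → posterior Gamma(10, 6)
obs 2: x=5 → posterior Gamma(15, 7)
obs 3: x=4 → posterior Gamma(19, 8)
obs 4: x=6 → posterior Gamma(25, 9)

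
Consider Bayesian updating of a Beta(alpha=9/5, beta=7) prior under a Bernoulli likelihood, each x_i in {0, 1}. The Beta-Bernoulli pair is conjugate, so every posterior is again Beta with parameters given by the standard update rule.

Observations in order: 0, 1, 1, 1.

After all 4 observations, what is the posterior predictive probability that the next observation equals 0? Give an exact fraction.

5/8

obs 1: x=0 → posterior Beta(9/5, 8)
obs 2: x=1 → posterior Beta(14/5, 8)
obs 3: x=1 → posterior Beta(19/5, 8)
obs 4: x=1 → posterior Beta(24/5, 8)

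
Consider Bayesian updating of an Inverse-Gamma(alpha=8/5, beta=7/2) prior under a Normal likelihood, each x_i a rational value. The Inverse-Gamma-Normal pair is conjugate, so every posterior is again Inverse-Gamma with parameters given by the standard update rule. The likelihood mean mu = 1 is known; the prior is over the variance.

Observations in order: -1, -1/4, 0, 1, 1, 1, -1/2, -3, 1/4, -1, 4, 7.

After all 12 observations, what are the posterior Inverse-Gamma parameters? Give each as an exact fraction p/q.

obs 1: x=-1 → posterior Inverse-Gamma(21/10, 11/2)
obs 2: x=-1/4 → posterior Inverse-Gamma(13/5, 201/32)
obs 3: x=0 → posterior Inverse-Gamma(31/10, 217/32)
obs 4: x=1 → posterior Inverse-Gamma(18/5, 217/32)
obs 5: x=1 → posterior Inverse-Gamma(41/10, 217/32)
obs 6: x=1 → posterior Inverse-Gamma(23/5, 217/32)
obs 7: x=-1/2 → posterior Inverse-Gamma(51/10, 253/32)
obs 8: x=-3 → posterior Inverse-Gamma(28/5, 509/32)
obs 9: x=1/4 → posterior Inverse-Gamma(61/10, 259/16)
obs 10: x=-1 → posterior Inverse-Gamma(33/5, 291/16)
obs 11: x=4 → posterior Inverse-Gamma(71/10, 363/16)
obs 12: x=7 → posterior Inverse-Gamma(38/5, 651/16)

alpha=38/5, beta=651/16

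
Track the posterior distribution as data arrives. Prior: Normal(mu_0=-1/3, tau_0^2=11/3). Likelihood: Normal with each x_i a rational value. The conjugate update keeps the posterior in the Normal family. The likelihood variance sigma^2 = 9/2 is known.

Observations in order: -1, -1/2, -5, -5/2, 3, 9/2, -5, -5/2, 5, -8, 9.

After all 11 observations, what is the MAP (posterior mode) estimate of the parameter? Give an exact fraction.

-75/269

obs 1: x=-1 → posterior Normal(-31/49, 99/49)
obs 2: x=-1/2 → posterior Normal(-42/71, 99/71)
obs 3: x=-5 → posterior Normal(-152/93, 33/31)
obs 4: x=-5/2 → posterior Normal(-9/5, 99/115)
obs 5: x=3 → posterior Normal(-141/137, 99/137)
obs 6: x=9/2 → posterior Normal(-14/53, 33/53)
obs 7: x=-5 → posterior Normal(-152/181, 99/181)
obs 8: x=-5/2 → posterior Normal(-207/203, 99/203)
obs 9: x=5 → posterior Normal(-97/225, 11/25)
obs 10: x=-8 → posterior Normal(-21/19, 99/247)
obs 11: x=9 → posterior Normal(-75/269, 99/269)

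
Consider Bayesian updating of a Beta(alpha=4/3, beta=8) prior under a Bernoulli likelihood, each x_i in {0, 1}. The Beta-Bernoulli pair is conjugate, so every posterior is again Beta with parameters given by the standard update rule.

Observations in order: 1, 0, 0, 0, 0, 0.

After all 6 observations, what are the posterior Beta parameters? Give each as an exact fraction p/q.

alpha=7/3, beta=13

obs 1: x=1 → posterior Beta(7/3, 8)
obs 2: x=0 → posterior Beta(7/3, 9)
obs 3: x=0 → posterior Beta(7/3, 10)
obs 4: x=0 → posterior Beta(7/3, 11)
obs 5: x=0 → posterior Beta(7/3, 12)
obs 6: x=0 → posterior Beta(7/3, 13)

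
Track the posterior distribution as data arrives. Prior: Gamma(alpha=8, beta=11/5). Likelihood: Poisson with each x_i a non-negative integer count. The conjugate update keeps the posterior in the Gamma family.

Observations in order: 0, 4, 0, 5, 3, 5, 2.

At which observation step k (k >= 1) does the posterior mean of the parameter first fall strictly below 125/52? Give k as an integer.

obs 1: x=0 → posterior Gamma(8, 16/5)
obs 2: x=4 → posterior Gamma(12, 21/5)
obs 3: x=0 → posterior Gamma(12, 26/5)
obs 4: x=5 → posterior Gamma(17, 31/5)
obs 5: x=3 → posterior Gamma(20, 36/5)
obs 6: x=5 → posterior Gamma(25, 41/5)
obs 7: x=2 → posterior Gamma(27, 46/5)

k = 3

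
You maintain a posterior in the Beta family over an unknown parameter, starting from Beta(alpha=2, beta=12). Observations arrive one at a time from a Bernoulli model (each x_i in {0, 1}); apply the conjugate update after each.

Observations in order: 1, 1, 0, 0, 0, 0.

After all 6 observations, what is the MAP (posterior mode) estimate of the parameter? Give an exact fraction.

1/6

obs 1: x=1 → posterior Beta(3, 12)
obs 2: x=1 → posterior Beta(4, 12)
obs 3: x=0 → posterior Beta(4, 13)
obs 4: x=0 → posterior Beta(4, 14)
obs 5: x=0 → posterior Beta(4, 15)
obs 6: x=0 → posterior Beta(4, 16)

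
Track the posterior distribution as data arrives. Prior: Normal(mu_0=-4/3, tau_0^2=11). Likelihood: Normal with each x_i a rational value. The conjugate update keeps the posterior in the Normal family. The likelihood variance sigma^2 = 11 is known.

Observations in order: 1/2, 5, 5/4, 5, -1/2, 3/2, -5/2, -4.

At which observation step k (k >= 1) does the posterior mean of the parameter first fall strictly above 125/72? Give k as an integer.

k = 4

obs 1: x=1/2 → posterior Normal(-5/12, 11/2)
obs 2: x=5 → posterior Normal(25/18, 11/3)
obs 3: x=5/4 → posterior Normal(65/48, 11/4)
obs 4: x=5 → posterior Normal(25/12, 11/5)
obs 5: x=-1/2 → posterior Normal(119/72, 11/6)
obs 6: x=3/2 → posterior Normal(137/84, 11/7)
obs 7: x=-5/2 → posterior Normal(107/96, 11/8)
obs 8: x=-4 → posterior Normal(59/108, 11/9)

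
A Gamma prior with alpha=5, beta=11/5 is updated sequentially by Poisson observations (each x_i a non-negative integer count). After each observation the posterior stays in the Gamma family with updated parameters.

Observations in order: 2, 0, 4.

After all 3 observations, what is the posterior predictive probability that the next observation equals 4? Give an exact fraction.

2296259269671727360000/23465261991844685929951

obs 1: x=2 → posterior Gamma(7, 16/5)
obs 2: x=0 → posterior Gamma(7, 21/5)
obs 3: x=4 → posterior Gamma(11, 26/5)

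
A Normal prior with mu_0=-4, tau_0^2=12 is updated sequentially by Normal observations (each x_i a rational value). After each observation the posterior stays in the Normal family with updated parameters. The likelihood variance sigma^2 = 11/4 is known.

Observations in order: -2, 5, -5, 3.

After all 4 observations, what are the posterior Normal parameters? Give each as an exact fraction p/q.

mu_0=4/203, tau_0^2=132/203

obs 1: x=-2 → posterior Normal(-140/59, 132/59)
obs 2: x=5 → posterior Normal(100/107, 132/107)
obs 3: x=-5 → posterior Normal(-28/31, 132/155)
obs 4: x=3 → posterior Normal(4/203, 132/203)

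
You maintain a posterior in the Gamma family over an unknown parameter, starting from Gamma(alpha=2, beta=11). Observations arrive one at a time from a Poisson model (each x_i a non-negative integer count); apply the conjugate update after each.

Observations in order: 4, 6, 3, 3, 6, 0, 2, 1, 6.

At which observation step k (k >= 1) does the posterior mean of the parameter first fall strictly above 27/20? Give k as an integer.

k = 5

obs 1: x=4 → posterior Gamma(6, 12)
obs 2: x=6 → posterior Gamma(12, 13)
obs 3: x=3 → posterior Gamma(15, 14)
obs 4: x=3 → posterior Gamma(18, 15)
obs 5: x=6 → posterior Gamma(24, 16)
obs 6: x=0 → posterior Gamma(24, 17)
obs 7: x=2 → posterior Gamma(26, 18)
obs 8: x=1 → posterior Gamma(27, 19)
obs 9: x=6 → posterior Gamma(33, 20)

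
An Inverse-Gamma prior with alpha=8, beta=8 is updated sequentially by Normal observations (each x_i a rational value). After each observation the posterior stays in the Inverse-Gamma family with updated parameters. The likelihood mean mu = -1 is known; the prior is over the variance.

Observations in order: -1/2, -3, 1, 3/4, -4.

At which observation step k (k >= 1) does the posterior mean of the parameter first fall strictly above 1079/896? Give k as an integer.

obs 1: x=-1/2 → posterior Inverse-Gamma(17/2, 65/8)
obs 2: x=-3 → posterior Inverse-Gamma(9, 81/8)
obs 3: x=1 → posterior Inverse-Gamma(19/2, 97/8)
obs 4: x=3/4 → posterior Inverse-Gamma(10, 437/32)
obs 5: x=-4 → posterior Inverse-Gamma(21/2, 581/32)

k = 2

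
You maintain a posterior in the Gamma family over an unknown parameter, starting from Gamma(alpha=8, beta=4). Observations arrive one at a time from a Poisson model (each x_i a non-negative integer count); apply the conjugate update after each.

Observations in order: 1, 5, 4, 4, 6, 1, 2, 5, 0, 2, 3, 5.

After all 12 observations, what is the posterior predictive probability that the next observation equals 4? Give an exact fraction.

5195184403464017084056530155591982537414463524028366314274816/33300140732146818380750772381422989832214186835186851059977249

obs 1: x=1 → posterior Gamma(9, 5)
obs 2: x=5 → posterior Gamma(14, 6)
obs 3: x=4 → posterior Gamma(18, 7)
obs 4: x=4 → posterior Gamma(22, 8)
obs 5: x=6 → posterior Gamma(28, 9)
obs 6: x=1 → posterior Gamma(29, 10)
obs 7: x=2 → posterior Gamma(31, 11)
obs 8: x=5 → posterior Gamma(36, 12)
obs 9: x=0 → posterior Gamma(36, 13)
obs 10: x=2 → posterior Gamma(38, 14)
obs 11: x=3 → posterior Gamma(41, 15)
obs 12: x=5 → posterior Gamma(46, 16)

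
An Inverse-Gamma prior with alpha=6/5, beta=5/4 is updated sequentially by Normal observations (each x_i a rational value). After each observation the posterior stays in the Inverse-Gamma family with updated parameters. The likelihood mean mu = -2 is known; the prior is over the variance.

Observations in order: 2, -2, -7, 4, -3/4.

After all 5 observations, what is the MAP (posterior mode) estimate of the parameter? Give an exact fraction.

6485/752

obs 1: x=2 → posterior Inverse-Gamma(17/10, 37/4)
obs 2: x=-2 → posterior Inverse-Gamma(11/5, 37/4)
obs 3: x=-7 → posterior Inverse-Gamma(27/10, 87/4)
obs 4: x=4 → posterior Inverse-Gamma(16/5, 159/4)
obs 5: x=-3/4 → posterior Inverse-Gamma(37/10, 1297/32)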